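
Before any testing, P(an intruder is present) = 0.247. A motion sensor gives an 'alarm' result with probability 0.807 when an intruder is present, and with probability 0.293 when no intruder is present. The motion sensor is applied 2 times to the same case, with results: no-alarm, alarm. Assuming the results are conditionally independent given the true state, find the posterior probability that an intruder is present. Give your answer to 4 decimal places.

With H the event that an intruder is present, the joint likelihood of the observed sequence is P(data|H) = 0.193·0.807 = 0.15575 and P(data|¬H) = 0.707·0.293 = 0.20715.
Bayes: P(H|data) = 0.247·0.15575 / (0.247·0.15575 + 0.753·0.20715) = 0.038470/0.19446 = 0.1978.

Posterior P(H) ≈ 0.1978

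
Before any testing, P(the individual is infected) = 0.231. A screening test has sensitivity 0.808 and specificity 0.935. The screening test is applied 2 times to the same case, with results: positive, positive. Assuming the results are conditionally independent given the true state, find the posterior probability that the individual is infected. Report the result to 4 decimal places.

With H the event that the individual is infected, the joint likelihood of the observed sequence is P(data|H) = 0.808·0.808 = 0.65286 and P(data|¬H) = 0.065·0.065 = 0.0042250.
Bayes: P(H|data) = 0.231·0.65286 / (0.231·0.65286 + 0.769·0.0042250) = 0.15081/0.15406 = 0.9789.

Posterior P(H) ≈ 0.9789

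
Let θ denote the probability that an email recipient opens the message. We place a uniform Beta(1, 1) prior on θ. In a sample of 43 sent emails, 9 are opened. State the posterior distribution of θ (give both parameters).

Observing 9 successes and 34 failures updates Beta(1, 1) by adding the success and failure counts to the two shape parameters: α = 1+9 = 10, β = 1+34 = 35.

Posterior: Beta(10, 35)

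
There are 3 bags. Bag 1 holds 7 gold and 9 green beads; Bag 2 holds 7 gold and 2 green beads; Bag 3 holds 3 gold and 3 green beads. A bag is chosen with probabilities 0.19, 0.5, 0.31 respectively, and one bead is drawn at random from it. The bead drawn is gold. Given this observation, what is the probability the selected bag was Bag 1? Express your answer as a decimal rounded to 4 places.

Tabulate prior·likelihood by source: [1] prior 0.19, lik 0.4375, product 0.08313; [2] prior 0.5, lik 0.7778, product 0.3889; [3] prior 0.31, lik 0.5, product 0.1550.
Normalizing constant = 0.62701; the posterior for Bag 1 is its product over the sum, 0.08313/0.62701 = 0.1326.

Posterior probability ≈ 0.1326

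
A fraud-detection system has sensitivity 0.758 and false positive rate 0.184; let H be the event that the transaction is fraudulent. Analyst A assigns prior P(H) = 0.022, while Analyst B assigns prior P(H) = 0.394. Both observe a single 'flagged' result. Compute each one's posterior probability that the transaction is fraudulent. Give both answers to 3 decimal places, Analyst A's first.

P('+'|H) = 0.758, P('+'|¬H) = 0.184.
Analyst A: numerator 0.758·0.022 = 0.016676; evidence = 0.016676+0.184·0.978 = 0.19663; posterior = 0.085.
Analyst B: numerator 0.758·0.394 = 0.29865; evidence = 0.29865+0.184·0.606 = 0.41016; posterior = 0.728.

Analyst A: 0.085; Analyst B: 0.728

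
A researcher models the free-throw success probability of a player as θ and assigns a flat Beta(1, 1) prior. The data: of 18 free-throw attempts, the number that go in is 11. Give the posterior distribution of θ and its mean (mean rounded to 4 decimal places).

The binomial likelihood is conjugate to the Beta prior: with 11 successes and 7 failures, the posterior is Beta(1+11, 1+7) = Beta(12, 8).
Posterior mean = α/(α+β) = 12/20 = 0.6000.

Posterior: Beta(12, 8); mean ≈ 0.6000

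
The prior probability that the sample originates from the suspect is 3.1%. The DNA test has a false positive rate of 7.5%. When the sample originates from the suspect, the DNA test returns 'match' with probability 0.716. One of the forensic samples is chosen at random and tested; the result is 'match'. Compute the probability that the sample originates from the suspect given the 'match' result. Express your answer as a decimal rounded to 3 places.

Let H be the event that the sample originates from the suspect. P(H) = 0.031, so P(¬H) = 0.969. With E the 'match' result, P(E|H) = 0.716 and P(E|¬H) = 0.075.
P(E) = 0.716·0.031 + 0.075·0.969 = 0.022196 + 0.072675 = 0.094871.
By Bayes' theorem, P(H|E) = 0.022196 / 0.094871 = 0.234.

P(H | E) ≈ 0.234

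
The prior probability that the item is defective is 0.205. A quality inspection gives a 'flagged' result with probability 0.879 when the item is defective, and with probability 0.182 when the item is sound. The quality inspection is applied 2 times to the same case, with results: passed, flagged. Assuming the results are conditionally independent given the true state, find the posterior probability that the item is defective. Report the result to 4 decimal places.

With H the event that the item is defective, the joint likelihood of the observed sequence is P(data|H) = 0.121·0.879 = 0.10636 and P(data|¬H) = 0.818·0.182 = 0.14888.
Bayes: P(H|data) = 0.205·0.10636 / (0.205·0.10636 + 0.795·0.14888) = 0.021804/0.14016 = 0.1556.

Posterior P(H) ≈ 0.1556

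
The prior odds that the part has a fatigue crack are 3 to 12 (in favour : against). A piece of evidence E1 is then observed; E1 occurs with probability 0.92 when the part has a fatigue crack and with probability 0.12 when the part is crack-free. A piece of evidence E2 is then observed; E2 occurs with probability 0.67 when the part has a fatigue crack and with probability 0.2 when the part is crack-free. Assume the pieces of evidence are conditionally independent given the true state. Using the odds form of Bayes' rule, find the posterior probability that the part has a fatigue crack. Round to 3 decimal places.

Posterior probability ≈ 0.865

Prior odds = 3/12 = 0.25000.
Likelihood ratio for E1 = 0.92/0.12 = 7.6667.
Likelihood ratio for E2 = 0.67/0.2 = 3.3500.
Posterior odds = prior odds × LR₁ × LR₂ = 6.4208.
Posterior probability = odds/(1+odds) = 6.4208/7.4208 = 0.865.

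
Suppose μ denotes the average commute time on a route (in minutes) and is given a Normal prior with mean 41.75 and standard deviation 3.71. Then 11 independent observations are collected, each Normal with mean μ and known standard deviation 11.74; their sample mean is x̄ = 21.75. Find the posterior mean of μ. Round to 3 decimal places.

Posterior mean ≈ 31.281

With known σ, the Normal prior is conjugate. Weight on the data is w = (n/σ²)/(n/σ² + 1/τ₀²) = 0.0798098/(0.0798098+0.0726528) = 0.52347.
Posterior mean = w·x̄ + (1−w)·μ₀ = 0.52347·21.75 + 0.47653·41.75 = 31.281.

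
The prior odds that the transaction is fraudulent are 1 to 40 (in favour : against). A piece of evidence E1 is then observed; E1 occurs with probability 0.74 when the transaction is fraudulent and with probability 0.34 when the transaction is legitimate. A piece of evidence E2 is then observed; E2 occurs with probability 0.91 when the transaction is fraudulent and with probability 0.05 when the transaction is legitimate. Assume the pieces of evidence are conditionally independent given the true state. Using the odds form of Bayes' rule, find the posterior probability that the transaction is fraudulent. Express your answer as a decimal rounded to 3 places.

Prior odds = 1/40 = 0.025000. In log-odds, ln(0.025000) = -3.6889.
Add log likelihood ratios: ln(2.1765) + ln(18.200) = 3.6791.
Posterior log-odds = -0.0097533, so posterior odds = exp(-0.0097533) = 0.99029. Converting, P(H|E) = 0.99029/1.9903 = 0.498.

Posterior probability ≈ 0.498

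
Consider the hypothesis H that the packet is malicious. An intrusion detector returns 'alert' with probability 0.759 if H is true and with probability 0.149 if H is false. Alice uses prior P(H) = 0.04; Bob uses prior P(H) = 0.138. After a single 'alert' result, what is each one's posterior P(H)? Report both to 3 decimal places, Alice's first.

Alice: 0.175; Bob: 0.449

The likelihood ratio for an 'alert' result is 0.759/0.149 = 5.0940.
Alice: prior odds 0.04/0.96 = 0.041667; posterior odds 0.21225; posterior probability 0.175.
Bob: prior odds 0.138/0.862 = 0.16009; posterior odds 0.81551; posterior probability 0.449.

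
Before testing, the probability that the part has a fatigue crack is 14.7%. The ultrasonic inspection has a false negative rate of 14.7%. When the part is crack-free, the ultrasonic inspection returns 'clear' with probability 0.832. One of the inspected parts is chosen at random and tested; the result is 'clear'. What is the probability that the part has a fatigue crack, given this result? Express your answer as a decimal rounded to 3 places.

P(H | E) ≈ 0.030

Let H be the event that the part has a fatigue crack. P(H) = 0.147, so P(¬H) = 0.853. With E the 'clear' result, P(E|H) = 0.147 and P(E|¬H) = 0.832.
P(E) = 0.147·0.147 + 0.832·0.853 = 0.021609 + 0.70970 = 0.73130.
By Bayes' theorem, P(H|E) = 0.021609 / 0.73130 = 0.030.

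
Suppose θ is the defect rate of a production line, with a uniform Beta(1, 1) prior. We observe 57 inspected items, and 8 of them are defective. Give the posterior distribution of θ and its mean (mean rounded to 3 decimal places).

Observing 8 successes and 49 failures updates Beta(1, 1) by adding the success and failure counts to the two shape parameters: α = 1+8 = 9, β = 1+49 = 50.
Posterior mean = α/(α+β) = 9/59 = 0.153.

Posterior: Beta(9, 50); mean ≈ 0.153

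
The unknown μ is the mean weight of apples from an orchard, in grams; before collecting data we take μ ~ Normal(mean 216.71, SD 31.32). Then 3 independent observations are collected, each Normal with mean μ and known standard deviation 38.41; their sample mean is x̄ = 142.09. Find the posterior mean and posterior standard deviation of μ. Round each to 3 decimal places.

With known σ, the Normal prior is conjugate. Weight on the data is w = (n/σ²)/(n/σ² + 1/τ₀²) = 0.00203345/(0.00203345+0.00101943) = 0.66608.
Posterior mean = w·x̄ + (1−w)·μ₀ = 0.66608·142.09 + 0.33392·216.71 = 167.007. Posterior variance = 1/(0.00203345+0.00101943) = 327.560, so SD = 18.099.

Posterior mean ≈ 167.007; posterior SD ≈ 18.099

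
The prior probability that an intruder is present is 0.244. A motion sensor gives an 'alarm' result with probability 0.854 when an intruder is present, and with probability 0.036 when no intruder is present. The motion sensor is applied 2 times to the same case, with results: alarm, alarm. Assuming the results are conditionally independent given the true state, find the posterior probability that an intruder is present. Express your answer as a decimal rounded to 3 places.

Let H be the event that an intruder is present; start with P(H) = 0.244. P('alarm'|H) = 0.854, P('alarm'|¬H) = 0.036.
Update on result 1 ('alarm'): P(H) ← 0.854·0.2440 / (0.854·0.2440 + 0.036·0.7560) = 0.20838/0.23559 = 0.8845.
Update on result 2 ('alarm'): P(H) ← 0.854·0.8845 / (0.854·0.8845 + 0.036·0.1155) = 0.75534/0.75950 = 0.9945.

Posterior P(H) ≈ 0.995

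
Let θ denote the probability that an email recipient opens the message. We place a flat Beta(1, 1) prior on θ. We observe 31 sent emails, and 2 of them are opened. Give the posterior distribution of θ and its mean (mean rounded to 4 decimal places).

Observing 2 successes and 29 failures updates Beta(1, 1) by adding the success and failure counts to the two shape parameters: α = 1+2 = 3, β = 1+29 = 30.
E[θ | data] = 3/(3+30) = 0.0909.

Posterior: Beta(3, 30); mean ≈ 0.0909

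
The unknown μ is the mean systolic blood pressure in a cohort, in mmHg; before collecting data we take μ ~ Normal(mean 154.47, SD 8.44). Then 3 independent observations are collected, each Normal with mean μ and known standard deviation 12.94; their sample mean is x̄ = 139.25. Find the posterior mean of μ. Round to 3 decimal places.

With known σ, the Normal prior is conjugate. Weight on the data is w = (n/σ²)/(n/σ² + 1/τ₀²) = 0.0179165/(0.0179165+0.0140383) = 0.56068.
Posterior mean = w·x̄ + (1−w)·μ₀ = 0.56068·139.25 + 0.43932·154.47 = 145.936.

Posterior mean ≈ 145.936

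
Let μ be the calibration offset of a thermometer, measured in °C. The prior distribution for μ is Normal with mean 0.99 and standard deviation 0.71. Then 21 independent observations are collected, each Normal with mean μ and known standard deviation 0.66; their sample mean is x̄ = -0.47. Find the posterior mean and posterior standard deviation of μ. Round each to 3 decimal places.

With known σ, the Normal prior is conjugate. Weight on the data is w = (n/σ²)/(n/σ² + 1/τ₀²) = 48.2094/(48.2094+1.98373) = 0.96048.
Posterior mean = w·x̄ + (1−w)·μ₀ = 0.96048·-0.47 + 0.039522·0.99 = -0.412. Posterior variance = 1/(48.2094+1.98373) = 0.0199231, so SD = 0.141.

Posterior mean ≈ -0.412; posterior SD ≈ 0.141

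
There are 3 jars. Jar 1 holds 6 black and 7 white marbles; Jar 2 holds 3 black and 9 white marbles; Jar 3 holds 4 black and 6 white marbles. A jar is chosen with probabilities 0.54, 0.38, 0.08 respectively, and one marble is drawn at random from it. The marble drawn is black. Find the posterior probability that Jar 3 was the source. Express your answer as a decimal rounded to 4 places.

Tabulate prior·likelihood by source: [1] prior 0.54, lik 0.4615, product 0.2492; [2] prior 0.38, lik 0.25, product 0.09500; [3] prior 0.08, lik 0.4, product 0.03200.
Normalizing constant = 0.37623; the posterior for Jar 3 is its product over the sum, 0.03200/0.37623 = 0.0851.

Posterior probability ≈ 0.0851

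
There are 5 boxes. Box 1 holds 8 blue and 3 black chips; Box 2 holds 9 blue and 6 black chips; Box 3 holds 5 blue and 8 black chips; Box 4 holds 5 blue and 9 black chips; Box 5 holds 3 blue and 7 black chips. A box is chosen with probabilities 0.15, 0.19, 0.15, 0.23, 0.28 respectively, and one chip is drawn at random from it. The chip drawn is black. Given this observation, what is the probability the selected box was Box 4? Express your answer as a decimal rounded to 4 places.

Posterior probability ≈ 0.2673

P(black|Box 1) = 0.2727; P(black|Box 2) = 0.4; P(black|Box 3) = 0.6154; P(black|Box 4) = 0.6429; P(black|Box 5) = 0.7.
Prior × likelihood for each source: 0.15·0.2727=0.04091, 0.19·0.4=0.07600, 0.15·0.6154=0.09231, 0.23·0.6429=0.1479, 0.28·0.7=0.1960. Summing gives P(black) = 0.55307.
P(Box 4 | black) = 0.1479 / 0.55307 = 0.2673.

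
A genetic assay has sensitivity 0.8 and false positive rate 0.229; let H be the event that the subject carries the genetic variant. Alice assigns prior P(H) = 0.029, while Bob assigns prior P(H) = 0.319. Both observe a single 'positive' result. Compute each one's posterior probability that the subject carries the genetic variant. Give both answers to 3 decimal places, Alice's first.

P('+'|H) = 0.8, P('+'|¬H) = 0.229.
Alice: numerator 0.8·0.029 = 0.023200; evidence = 0.023200+0.229·0.971 = 0.24556; posterior = 0.094.
Bob: numerator 0.8·0.319 = 0.25520; evidence = 0.25520+0.229·0.681 = 0.41115; posterior = 0.621.

Alice: 0.094; Bob: 0.621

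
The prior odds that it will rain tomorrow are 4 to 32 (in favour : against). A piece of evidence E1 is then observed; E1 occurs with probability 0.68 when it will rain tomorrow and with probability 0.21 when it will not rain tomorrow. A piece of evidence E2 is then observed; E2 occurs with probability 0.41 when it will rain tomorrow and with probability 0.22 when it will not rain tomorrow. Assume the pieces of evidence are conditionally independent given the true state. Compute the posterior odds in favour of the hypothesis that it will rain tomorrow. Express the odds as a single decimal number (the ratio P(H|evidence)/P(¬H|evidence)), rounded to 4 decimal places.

Posterior odds ≈ 0.7543

Prior odds = 4/32 = 0.12500. In log-odds, ln(0.12500) = -2.0794.
Add log likelihood ratios: ln(3.2381) + ln(1.8636) = 1.7975.
Posterior log-odds = -0.28193, so posterior odds = exp(-0.28193) = 0.75433.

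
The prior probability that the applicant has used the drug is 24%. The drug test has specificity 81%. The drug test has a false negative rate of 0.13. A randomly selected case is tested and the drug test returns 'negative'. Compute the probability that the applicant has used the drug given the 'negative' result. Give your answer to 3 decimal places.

P(H | E) ≈ 0.048

Write H for 'the applicant has used the drug'. Prior odds H:¬H = 0.24/0.76 = 0.31579. For the 'negative' outcome, the likelihood ratio is 0.13/0.81 = 0.16049.
Posterior odds = 0.31579 × 0.16049 = 0.050682, so P(H|E) = 0.050682/(1+0.050682) = 0.048.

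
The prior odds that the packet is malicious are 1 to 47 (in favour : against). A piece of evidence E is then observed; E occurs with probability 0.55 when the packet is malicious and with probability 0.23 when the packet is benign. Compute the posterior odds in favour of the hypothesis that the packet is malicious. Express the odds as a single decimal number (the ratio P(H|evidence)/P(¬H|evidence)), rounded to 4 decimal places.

Prior odds = 1/47 = 0.021277.
Likelihood ratio for E = 0.55/0.23 = 2.3913.
Posterior odds = prior odds × LR = 0.050879.

Posterior odds ≈ 0.0509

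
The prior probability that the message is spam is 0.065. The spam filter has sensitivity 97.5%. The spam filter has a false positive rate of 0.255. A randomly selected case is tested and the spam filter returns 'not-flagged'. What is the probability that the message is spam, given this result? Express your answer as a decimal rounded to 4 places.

Let H be the event that the message is spam. P(H) = 0.065, so P(¬H) = 0.935. With E the 'not-flagged' result, P(E|H) = 0.025 and P(E|¬H) = 0.745.
P(E) = 0.025·0.065 + 0.745·0.935 = 0.0016250 + 0.69658 = 0.69820.
By Bayes' theorem, P(H|E) = 0.0016250 / 0.69820 = 0.0023.

P(H | E) ≈ 0.0023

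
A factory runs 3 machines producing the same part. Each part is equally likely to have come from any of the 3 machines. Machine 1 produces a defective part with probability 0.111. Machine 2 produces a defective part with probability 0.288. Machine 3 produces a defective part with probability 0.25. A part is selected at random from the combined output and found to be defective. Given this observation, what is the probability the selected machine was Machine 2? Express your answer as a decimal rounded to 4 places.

Posterior probability ≈ 0.4438

Tabulate prior·likelihood by source: [1] prior 0.333333, lik 0.111, product 0.03700; [2] prior 0.333333, lik 0.288, product 0.09600; [3] prior 0.333333, lik 0.25, product 0.08333.
Normalizing constant = 0.21633; the posterior for Machine 2 is its product over the sum, 0.09600/0.21633 = 0.4438.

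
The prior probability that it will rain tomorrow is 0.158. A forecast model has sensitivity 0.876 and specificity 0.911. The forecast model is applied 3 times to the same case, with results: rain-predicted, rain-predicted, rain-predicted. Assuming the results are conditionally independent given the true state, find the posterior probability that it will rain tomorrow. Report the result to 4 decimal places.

Posterior P(H) ≈ 0.9944

With H the event that it will rain tomorrow, the joint likelihood of the observed sequence is P(data|H) = 0.876·0.876·0.876 = 0.67222 and P(data|¬H) = 0.089·0.089·0.089 = 0.00070497.
Bayes: P(H|data) = 0.158·0.67222 / (0.158·0.67222 + 0.842·0.00070497) = 0.10621/0.10680 = 0.9944.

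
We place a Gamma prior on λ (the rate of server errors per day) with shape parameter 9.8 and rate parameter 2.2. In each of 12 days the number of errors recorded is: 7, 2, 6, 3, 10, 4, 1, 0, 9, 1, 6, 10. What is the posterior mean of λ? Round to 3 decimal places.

Total count ∑xᵢ = 59 over n = 12 days.
Gamma is conjugate to the Poisson likelihood: posterior is Gamma(shape = 9.8+59 = 68.8, rate = 2.2+12 = 14.2).
Posterior mean = shape/rate = 68.8/14.2 = 4.845.

Posterior mean ≈ 4.845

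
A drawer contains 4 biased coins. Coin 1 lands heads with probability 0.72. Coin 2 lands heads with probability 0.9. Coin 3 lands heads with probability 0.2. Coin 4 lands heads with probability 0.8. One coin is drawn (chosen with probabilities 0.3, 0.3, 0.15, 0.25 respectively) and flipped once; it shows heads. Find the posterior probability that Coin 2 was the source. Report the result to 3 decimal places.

Posterior probability ≈ 0.377

Tabulate prior·likelihood by source: [1] prior 0.3, lik 0.72, product 0.2160; [2] prior 0.3, lik 0.9, product 0.2700; [3] prior 0.15, lik 0.2, product 0.03000; [4] prior 0.25, lik 0.8, product 0.2000.
Normalizing constant = 0.71600; the posterior for Coin 2 is its product over the sum, 0.2700/0.71600 = 0.377.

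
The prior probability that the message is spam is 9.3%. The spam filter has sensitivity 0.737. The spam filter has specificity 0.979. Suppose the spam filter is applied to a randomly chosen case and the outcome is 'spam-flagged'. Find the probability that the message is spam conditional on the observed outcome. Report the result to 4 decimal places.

Write H for 'the message is spam'. Prior odds H:¬H = 0.093/0.907 = 0.10254. For the 'spam-flagged' outcome, the likelihood ratio is 0.737/0.021 = 35.095.
Posterior odds = 0.10254 × 35.095 = 3.5985, so P(H|E) = 3.5985/(1+3.5985) = 0.7825.

P(H | E) ≈ 0.7825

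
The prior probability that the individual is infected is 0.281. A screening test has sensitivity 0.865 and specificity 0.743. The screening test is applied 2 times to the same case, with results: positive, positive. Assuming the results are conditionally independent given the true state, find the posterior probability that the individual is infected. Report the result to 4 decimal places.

With H the event that the individual is infected, the joint likelihood of the observed sequence is P(data|H) = 0.865·0.865 = 0.74823 and P(data|¬H) = 0.257·0.257 = 0.066049.
Bayes: P(H|data) = 0.281·0.74823 / (0.281·0.74823 + 0.719·0.066049) = 0.21025/0.25774 = 0.8157.

Posterior P(H) ≈ 0.8157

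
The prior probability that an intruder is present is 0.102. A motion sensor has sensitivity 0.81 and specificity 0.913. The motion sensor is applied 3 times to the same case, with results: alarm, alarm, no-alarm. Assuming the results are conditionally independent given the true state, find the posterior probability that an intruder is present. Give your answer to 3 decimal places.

Let H be the event that an intruder is present; start with P(H) = 0.102. P('alarm'|H) = 0.81, P('alarm'|¬H) = 0.087.
Update on result 1 ('alarm'): P(H) ← 0.81·0.1020 / (0.81·0.1020 + 0.087·0.8980) = 0.082620/0.16075 = 0.5140.
Update on result 2 ('alarm'): P(H) ← 0.81·0.5140 / (0.81·0.5140 + 0.087·0.4860) = 0.41632/0.45861 = 0.9078.
Update on result 3 ('no-alarm'): P(H) ← 0.19·0.9078 / (0.19·0.9078 + 0.913·0.0922) = 0.17248/0.25666 = 0.6720.

Posterior P(H) ≈ 0.672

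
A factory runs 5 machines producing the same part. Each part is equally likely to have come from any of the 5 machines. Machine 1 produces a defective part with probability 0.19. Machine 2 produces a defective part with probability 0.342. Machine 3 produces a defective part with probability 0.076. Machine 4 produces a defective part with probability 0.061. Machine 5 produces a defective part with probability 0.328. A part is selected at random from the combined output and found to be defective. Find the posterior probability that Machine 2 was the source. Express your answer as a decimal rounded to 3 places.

Posterior probability ≈ 0.343

P(defective|M1) = 0.19; P(defective|M2) = 0.342; P(defective|M3) = 0.076; P(defective|M4) = 0.061; P(defective|M5) = 0.328.
Prior × likelihood for each source: 0.2·0.19=0.03800, 0.2·0.342=0.06840, 0.2·0.076=0.01520, 0.2·0.061=0.01220, 0.2·0.328=0.06560. Summing gives P(defective) = 0.19940.
P(Machine 2 | defective) = 0.06840 / 0.19940 = 0.343.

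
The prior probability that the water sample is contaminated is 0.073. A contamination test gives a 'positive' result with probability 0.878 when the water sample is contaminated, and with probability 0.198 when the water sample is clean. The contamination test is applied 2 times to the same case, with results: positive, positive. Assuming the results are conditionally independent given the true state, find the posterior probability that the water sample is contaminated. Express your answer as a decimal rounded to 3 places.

Posterior P(H) ≈ 0.608

Let H be the event that the water sample is contaminated; start with P(H) = 0.073. P('positive'|H) = 0.878, P('positive'|¬H) = 0.198.
Update on result 1 ('positive'): P(H) ← 0.878·0.0730 / (0.878·0.0730 + 0.198·0.9270) = 0.064094/0.24764 = 0.2588.
Update on result 2 ('positive'): P(H) ← 0.878·0.2588 / (0.878·0.2588 + 0.198·0.7412) = 0.22724/0.37400 = 0.6076.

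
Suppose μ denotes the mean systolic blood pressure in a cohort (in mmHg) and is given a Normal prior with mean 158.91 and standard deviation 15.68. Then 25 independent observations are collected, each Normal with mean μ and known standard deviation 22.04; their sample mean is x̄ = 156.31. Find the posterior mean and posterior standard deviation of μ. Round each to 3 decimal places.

Posterior mean ≈ 156.500; posterior SD ≈ 4.244

With known σ, the Normal prior is conjugate. Weight on the data is w = (n/σ²)/(n/σ² + 1/τ₀²) = 0.0514656/(0.0514656+0.00406732) = 0.92676.
Posterior mean = w·x̄ + (1−w)·μ₀ = 0.92676·156.31 + 0.073242·158.91 = 156.500. Posterior variance = 1/(0.0514656+0.00406732) = 18.0073, so SD = 4.244.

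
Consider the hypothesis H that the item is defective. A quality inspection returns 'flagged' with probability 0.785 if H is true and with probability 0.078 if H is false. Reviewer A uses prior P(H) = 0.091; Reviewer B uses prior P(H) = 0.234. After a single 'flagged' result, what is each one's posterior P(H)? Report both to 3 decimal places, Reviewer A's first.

P('+'|H) = 0.785, P('+'|¬H) = 0.078.
Reviewer A: numerator 0.785·0.091 = 0.071435; evidence = 0.071435+0.078·0.909 = 0.14234; posterior = 0.502.
Reviewer B: numerator 0.785·0.234 = 0.18369; evidence = 0.18369+0.078·0.766 = 0.24344; posterior = 0.755.

Reviewer A: 0.502; Reviewer B: 0.755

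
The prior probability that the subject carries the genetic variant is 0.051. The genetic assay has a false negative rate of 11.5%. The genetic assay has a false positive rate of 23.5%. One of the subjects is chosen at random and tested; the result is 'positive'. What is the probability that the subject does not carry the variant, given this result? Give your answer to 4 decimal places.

P(¬H | E) ≈ 0.8317

Write H for 'the subject carries the genetic variant'. Prior odds H:¬H = 0.051/0.949 = 0.053741. For the 'positive' outcome, the likelihood ratio is 0.885/0.235 = 3.7660.
Posterior odds = 0.053741 × 3.7660 = 0.20239, so P(H|E) = 0.20239/(1+0.20239) = 0.1683. Then P(¬H|E) = 1 − 0.1683 = 0.8317.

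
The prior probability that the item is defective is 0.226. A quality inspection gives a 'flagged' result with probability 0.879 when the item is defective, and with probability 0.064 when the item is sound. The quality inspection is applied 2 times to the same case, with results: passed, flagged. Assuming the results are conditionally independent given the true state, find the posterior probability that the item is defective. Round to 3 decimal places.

Let H be the event that the item is defective; start with P(H) = 0.226. P('flagged'|H) = 0.879, P('flagged'|¬H) = 0.064.
Update on result 1 ('passed'): P(H) ← 0.121·0.2260 / (0.121·0.2260 + 0.936·0.7740) = 0.027346/0.75181 = 0.0364.
Update on result 2 ('flagged'): P(H) ← 0.879·0.0364 / (0.879·0.0364 + 0.064·0.9636) = 0.031972/0.093644 = 0.3414.

Posterior P(H) ≈ 0.341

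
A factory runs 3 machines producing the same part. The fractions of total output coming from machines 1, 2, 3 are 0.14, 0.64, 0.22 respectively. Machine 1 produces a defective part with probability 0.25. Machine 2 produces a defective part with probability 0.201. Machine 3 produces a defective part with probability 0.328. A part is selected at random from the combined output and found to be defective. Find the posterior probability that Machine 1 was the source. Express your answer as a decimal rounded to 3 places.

Posterior probability ≈ 0.148

P(defective|M1) = 0.25; P(defective|M2) = 0.201; P(defective|M3) = 0.328.
Prior × likelihood for each source: 0.14·0.25=0.03500, 0.64·0.201=0.1286, 0.22·0.328=0.07216. Summing gives P(defective) = 0.23580.
P(Machine 1 | defective) = 0.03500 / 0.23580 = 0.148.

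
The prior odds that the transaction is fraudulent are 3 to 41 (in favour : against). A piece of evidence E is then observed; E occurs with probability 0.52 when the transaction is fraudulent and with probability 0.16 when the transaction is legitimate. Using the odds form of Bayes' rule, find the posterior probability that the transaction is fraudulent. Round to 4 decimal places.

Posterior probability ≈ 0.1921

Prior odds = 3/41 = 0.073171.
Likelihood ratio for E = 0.52/0.16 = 3.2500.
Posterior odds = prior odds × LR = 0.23780.
Posterior probability = odds/(1+odds) = 0.23780/1.2378 = 0.1921.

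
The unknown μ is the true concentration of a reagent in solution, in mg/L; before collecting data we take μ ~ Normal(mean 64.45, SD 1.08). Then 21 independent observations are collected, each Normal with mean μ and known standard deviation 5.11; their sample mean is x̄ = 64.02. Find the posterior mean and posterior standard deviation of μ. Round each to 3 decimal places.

Posterior mean ≈ 64.242; posterior SD ≈ 0.776

Prior precision 1/τ₀² = 1/1.08² = 0.857339; data precision n/σ² = 21/5.11² = 0.804225.
Posterior precision = 0.857339 + 0.804225 = 1.66156, giving posterior SD = 1/√1.66156 = 0.776.
Posterior mean = (0.857339·64.45 + 0.804225·64.02) / 1.66156 = 64.242.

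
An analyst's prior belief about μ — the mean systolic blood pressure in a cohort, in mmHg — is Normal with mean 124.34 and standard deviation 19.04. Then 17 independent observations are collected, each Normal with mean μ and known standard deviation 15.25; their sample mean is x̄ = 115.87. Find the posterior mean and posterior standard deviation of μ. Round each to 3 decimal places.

Prior precision 1/τ₀² = 1/19.04² = 0.00275846; data precision n/σ² = 17/15.25² = 0.0730986.
Posterior precision = 0.00275846 + 0.0730986 = 0.0758571, giving posterior SD = 1/√0.0758571 = 3.631.
Posterior mean = (0.00275846·124.34 + 0.0730986·115.87) / 0.0758571 = 116.178.

Posterior mean ≈ 116.178; posterior SD ≈ 3.631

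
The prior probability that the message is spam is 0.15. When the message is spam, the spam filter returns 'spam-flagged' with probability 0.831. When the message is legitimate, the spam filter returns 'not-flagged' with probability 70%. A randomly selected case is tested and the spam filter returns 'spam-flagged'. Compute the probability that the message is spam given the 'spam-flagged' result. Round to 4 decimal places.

P(H | E) ≈ 0.3283

Let H be the event that the message is spam. P(H) = 0.15, so P(¬H) = 0.85. With E the 'spam-flagged' result, P(E|H) = 0.831 and P(E|¬H) = 0.3.
P(E) = 0.831·0.15 + 0.3·0.85 = 0.12465 + 0.25500 = 0.37965.
By Bayes' theorem, P(H|E) = 0.12465 / 0.37965 = 0.3283.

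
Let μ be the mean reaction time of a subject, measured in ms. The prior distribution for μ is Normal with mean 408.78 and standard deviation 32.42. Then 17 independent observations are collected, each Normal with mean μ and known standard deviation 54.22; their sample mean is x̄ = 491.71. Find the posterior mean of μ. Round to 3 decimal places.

With known σ, the Normal prior is conjugate. Weight on the data is w = (n/σ²)/(n/σ² + 1/τ₀²) = 0.00578269/(0.00578269+0.00095142) = 0.85872.
Posterior mean = w·x̄ + (1−w)·μ₀ = 0.85872·491.71 + 0.14128·408.78 = 479.993.

Posterior mean ≈ 479.993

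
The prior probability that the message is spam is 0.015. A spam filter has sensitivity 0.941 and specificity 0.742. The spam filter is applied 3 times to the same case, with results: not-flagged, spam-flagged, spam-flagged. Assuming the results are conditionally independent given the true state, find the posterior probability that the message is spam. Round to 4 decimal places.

Posterior P(H) ≈ 0.0159

With H the event that the message is spam, the joint likelihood of the observed sequence is P(data|H) = 0.059·0.941·0.941 = 0.052243 and P(data|¬H) = 0.742·0.258·0.258 = 0.049390.
Bayes: P(H|data) = 0.015·0.052243 / (0.015·0.052243 + 0.985·0.049390) = 0.00078365/0.049433 = 0.0159.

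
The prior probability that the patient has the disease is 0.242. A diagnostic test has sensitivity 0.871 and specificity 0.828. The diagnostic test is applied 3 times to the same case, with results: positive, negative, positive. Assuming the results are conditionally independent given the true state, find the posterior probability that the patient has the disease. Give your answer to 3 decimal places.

Posterior P(H) ≈ 0.561

With H the event that the patient has the disease, the joint likelihood of the observed sequence is P(data|H) = 0.871·0.129·0.871 = 0.097865 and P(data|¬H) = 0.172·0.828·0.172 = 0.024496.
Bayes: P(H|data) = 0.242·0.097865 / (0.242·0.097865 + 0.758·0.024496) = 0.023683/0.042251 = 0.5605.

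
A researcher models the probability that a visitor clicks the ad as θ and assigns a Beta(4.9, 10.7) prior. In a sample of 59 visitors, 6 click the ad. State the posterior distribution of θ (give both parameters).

Posterior: Beta(10.9, 63.7)

The binomial likelihood is conjugate to the Beta prior: with 6 successes and 53 failures, the posterior is Beta(4.9+6, 10.7+53) = Beta(10.9, 63.7).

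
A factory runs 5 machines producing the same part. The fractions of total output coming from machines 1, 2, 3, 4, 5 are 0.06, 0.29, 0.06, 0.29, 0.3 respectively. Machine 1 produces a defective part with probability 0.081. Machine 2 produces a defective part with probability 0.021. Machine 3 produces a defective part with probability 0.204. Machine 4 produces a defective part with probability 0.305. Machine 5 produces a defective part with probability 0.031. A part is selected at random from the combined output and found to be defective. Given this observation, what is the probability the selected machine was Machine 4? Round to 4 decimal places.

P(defective|M1) = 0.081; P(defective|M2) = 0.021; P(defective|M3) = 0.204; P(defective|M4) = 0.305; P(defective|M5) = 0.031.
Prior × likelihood for each source: 0.06·0.081=0.004860, 0.29·0.021=0.006090, 0.06·0.204=0.01224, 0.29·0.305=0.08845, 0.3·0.031=0.009300. Summing gives P(defective) = 0.12094.
P(Machine 4 | defective) = 0.08845 / 0.12094 = 0.7314.

Posterior probability ≈ 0.7314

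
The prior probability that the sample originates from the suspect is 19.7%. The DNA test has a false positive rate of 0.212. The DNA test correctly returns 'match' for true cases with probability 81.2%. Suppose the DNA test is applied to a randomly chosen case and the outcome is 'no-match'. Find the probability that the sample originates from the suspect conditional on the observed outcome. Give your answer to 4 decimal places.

Let H be the event that the sample originates from the suspect. P(H) = 0.197, so P(¬H) = 0.803. With E the 'no-match' result, P(E|H) = 0.188 and P(E|¬H) = 0.788.
P(E) = 0.188·0.197 + 0.788·0.803 = 0.037036 + 0.63276 = 0.66980.
By Bayes' theorem, P(H|E) = 0.037036 / 0.66980 = 0.0553.

P(H | E) ≈ 0.0553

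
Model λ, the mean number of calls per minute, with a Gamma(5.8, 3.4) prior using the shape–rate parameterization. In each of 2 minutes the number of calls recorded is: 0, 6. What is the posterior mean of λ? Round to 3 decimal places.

Posterior mean ≈ 2.185

Total count ∑xᵢ = 6 over n = 2 minutes.
Gamma is conjugate to the Poisson likelihood: posterior is Gamma(shape = 5.8+6 = 11.8, rate = 3.4+2 = 5.4).
E[λ | data] = 11.8/5.4 = 2.185.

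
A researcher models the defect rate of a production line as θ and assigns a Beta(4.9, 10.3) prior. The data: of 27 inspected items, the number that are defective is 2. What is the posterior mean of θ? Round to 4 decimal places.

Observing 2 successes and 25 failures updates Beta(4.9, 10.3) by adding the success and failure counts to the two shape parameters: α = 4.9+2 = 6.9, β = 10.3+25 = 35.3.
Posterior mean = α/(α+β) = 6.9/42.2 = 0.1635.

Posterior mean ≈ 0.1635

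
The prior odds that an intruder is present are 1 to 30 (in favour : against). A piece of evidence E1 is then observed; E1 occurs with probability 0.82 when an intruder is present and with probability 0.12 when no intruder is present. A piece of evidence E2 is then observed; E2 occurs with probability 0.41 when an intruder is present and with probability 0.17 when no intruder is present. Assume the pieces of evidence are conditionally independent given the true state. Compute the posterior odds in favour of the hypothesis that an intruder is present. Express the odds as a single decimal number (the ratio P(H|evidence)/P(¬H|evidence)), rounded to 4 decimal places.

Prior odds = 1/30 = 0.033333.
Likelihood ratio for E1 = 0.82/0.12 = 6.8333.
Likelihood ratio for E2 = 0.41/0.17 = 2.4118.
Posterior odds = prior odds × LR₁ × LR₂ = 0.54935.

Posterior odds ≈ 0.5493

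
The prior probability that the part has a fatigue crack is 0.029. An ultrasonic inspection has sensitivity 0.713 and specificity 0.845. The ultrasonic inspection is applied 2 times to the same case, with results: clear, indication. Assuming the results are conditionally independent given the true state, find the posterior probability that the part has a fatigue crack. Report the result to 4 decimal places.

Posterior P(H) ≈ 0.0446

With H the event that the part has a fatigue crack, the joint likelihood of the observed sequence is P(data|H) = 0.287·0.713 = 0.20463 and P(data|¬H) = 0.845·0.155 = 0.13098.
Bayes: P(H|data) = 0.029·0.20463 / (0.029·0.20463 + 0.971·0.13098) = 0.0059343/0.13311 = 0.0446.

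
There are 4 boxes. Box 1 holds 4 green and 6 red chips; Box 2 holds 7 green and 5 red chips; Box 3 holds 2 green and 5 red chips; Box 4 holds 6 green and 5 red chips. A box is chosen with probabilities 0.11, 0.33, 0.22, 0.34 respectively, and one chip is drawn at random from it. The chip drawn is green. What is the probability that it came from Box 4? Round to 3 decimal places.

Posterior probability ≈ 0.383

P(green|Box 1) = 0.4; P(green|Box 2) = 0.5833; P(green|Box 3) = 0.2857; P(green|Box 4) = 0.5455.
Prior × likelihood for each source: 0.11·0.4=0.04400, 0.33·0.5833=0.1925, 0.22·0.2857=0.06286, 0.34·0.5455=0.1855. Summing gives P(green) = 0.48481.
P(Box 4 | green) = 0.1855 / 0.48481 = 0.383.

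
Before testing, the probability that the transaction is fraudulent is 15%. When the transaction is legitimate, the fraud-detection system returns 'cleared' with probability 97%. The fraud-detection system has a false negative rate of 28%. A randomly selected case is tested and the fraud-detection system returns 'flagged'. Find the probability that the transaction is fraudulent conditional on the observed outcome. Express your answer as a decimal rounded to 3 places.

P(H | E) ≈ 0.809

Write H for 'the transaction is fraudulent'. Prior odds H:¬H = 0.15/0.85 = 0.17647. For the 'flagged' outcome, the likelihood ratio is 0.72/0.03 = 24.000.
Posterior odds = 0.17647 × 24.000 = 4.2353, so P(H|E) = 4.2353/(1+4.2353) = 0.809.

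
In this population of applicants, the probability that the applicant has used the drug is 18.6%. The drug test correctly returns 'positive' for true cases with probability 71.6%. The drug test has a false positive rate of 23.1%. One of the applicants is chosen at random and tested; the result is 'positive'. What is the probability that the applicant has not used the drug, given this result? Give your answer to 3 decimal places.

P(¬H | E) ≈ 0.585

Write H for 'the applicant has used the drug'. Prior odds H:¬H = 0.186/0.814 = 0.22850. For the 'positive' outcome, the likelihood ratio is 0.716/0.231 = 3.0996.
Posterior odds = 0.22850 × 3.0996 = 0.70825, so P(H|E) = 0.70825/(1+0.70825) = 0.415. Then P(¬H|E) = 1 − 0.415 = 0.585.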